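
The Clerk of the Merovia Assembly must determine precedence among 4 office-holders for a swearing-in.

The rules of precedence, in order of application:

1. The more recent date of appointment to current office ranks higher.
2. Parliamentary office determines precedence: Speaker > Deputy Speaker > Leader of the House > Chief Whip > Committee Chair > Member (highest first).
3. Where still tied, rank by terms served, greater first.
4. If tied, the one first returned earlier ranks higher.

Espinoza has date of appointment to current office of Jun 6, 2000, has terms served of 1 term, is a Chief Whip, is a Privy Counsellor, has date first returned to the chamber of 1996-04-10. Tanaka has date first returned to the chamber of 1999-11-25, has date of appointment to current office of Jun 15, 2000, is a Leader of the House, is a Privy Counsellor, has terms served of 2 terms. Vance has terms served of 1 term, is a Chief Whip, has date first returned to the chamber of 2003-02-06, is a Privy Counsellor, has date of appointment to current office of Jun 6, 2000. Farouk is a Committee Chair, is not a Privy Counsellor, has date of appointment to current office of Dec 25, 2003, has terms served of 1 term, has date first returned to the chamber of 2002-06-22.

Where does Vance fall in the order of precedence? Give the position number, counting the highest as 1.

4

By date of appointment to current office (later first): Farouk (Dec 25, 2003); then Tanaka (Jun 15, 2000); then Espinoza and Vance (both Jun 6, 2000).
Espinoza and Vance are each Chief Whip, so the next rule applies.
Espinoza and Vance both have terms served 1 term, so the next rule applies.
Among Espinoza and Vance, by date first returned to the chamber (earlier first): Espinoza (1996-04-10) before Vance (2003-02-06).
Order: Farouk, Tanaka, Espinoza, Vance. So position 4.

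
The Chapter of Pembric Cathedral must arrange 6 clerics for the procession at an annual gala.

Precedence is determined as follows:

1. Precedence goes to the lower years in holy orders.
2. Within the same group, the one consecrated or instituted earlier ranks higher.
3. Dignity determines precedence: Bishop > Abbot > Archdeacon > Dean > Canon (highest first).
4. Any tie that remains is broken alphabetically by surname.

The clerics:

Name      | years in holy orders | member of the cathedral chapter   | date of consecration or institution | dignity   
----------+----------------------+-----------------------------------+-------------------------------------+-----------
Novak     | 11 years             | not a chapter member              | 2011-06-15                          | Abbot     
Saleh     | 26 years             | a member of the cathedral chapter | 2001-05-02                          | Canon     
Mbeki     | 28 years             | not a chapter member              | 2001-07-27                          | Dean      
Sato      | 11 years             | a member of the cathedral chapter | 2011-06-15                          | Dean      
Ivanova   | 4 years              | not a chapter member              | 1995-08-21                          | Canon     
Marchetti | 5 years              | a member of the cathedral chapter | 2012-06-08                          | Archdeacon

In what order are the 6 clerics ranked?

Ivanova, Marchetti, Novak, Sato, Saleh, Mbeki

By years in holy orders (lower first): Ivanova (4 years); then Marchetti (5 years); then Novak and Sato (both 11 years); then Saleh (26 years); then Mbeki (28 years).
Novak and Sato both have date of consecration or institution 2011-06-15, so the next rule applies.
Among Novak and Sato, by dignity: Novak (Abbot) before Sato (Dean).
Full order: Ivanova, Marchetti, Novak, Sato, Saleh, Mbeki.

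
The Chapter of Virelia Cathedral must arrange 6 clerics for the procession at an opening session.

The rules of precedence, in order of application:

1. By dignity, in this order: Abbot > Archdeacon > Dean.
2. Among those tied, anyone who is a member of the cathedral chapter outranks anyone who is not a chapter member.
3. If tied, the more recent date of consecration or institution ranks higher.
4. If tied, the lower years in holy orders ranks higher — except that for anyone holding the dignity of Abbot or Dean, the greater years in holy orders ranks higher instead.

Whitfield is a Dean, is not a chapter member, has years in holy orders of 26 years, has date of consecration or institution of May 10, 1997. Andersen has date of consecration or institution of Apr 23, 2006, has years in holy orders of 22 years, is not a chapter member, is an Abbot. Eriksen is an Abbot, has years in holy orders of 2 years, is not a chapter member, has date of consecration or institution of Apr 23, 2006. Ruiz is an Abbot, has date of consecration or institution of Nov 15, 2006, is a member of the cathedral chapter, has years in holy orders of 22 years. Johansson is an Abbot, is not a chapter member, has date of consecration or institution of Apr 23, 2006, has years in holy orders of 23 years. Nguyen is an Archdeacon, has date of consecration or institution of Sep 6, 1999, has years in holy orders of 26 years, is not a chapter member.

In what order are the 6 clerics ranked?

Ruiz, Johansson, Andersen, Eriksen, Nguyen, Whitfield

By dignity: Ruiz, Johansson, Andersen and Eriksen (Abbot); then Nguyen (Archdeacon); then Whitfield (Dean).
Among Ruiz, Johansson, Andersen and Eriksen, a member of the cathedral chapter before not a chapter member: Ruiz (a member of the cathedral chapter) before Johansson, Andersen and Eriksen (not a chapter member).
Johansson, Andersen and Eriksen all have date of consecration or institution Apr 23, 2006, so the next rule applies.
Among Johansson, Andersen and Eriksen, by years in holy orders (higher first) (reversed rule for this group): Johansson (23 years) before Andersen (22 years) before Eriksen (2 years).
Full order: Ruiz, Johansson, Andersen, Eriksen, Nguyen, Whitfield.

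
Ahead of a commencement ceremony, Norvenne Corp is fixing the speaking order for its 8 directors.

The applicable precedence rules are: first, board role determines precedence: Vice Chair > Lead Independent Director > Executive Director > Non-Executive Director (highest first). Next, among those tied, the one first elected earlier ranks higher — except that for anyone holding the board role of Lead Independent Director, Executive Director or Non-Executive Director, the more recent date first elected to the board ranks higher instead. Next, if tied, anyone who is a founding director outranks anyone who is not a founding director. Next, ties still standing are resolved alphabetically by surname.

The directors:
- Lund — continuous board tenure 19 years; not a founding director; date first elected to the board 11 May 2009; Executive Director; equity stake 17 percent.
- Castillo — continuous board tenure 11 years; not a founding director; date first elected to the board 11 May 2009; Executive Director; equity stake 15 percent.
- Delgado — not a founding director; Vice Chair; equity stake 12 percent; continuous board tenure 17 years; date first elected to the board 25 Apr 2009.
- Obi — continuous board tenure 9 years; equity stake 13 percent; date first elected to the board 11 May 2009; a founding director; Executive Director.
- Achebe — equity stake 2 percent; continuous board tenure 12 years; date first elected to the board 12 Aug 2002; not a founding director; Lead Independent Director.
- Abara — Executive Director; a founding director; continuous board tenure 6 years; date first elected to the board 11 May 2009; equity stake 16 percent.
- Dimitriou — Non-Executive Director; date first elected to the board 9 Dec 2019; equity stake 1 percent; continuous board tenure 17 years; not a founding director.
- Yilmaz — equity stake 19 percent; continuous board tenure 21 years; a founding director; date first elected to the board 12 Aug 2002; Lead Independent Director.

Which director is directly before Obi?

Abara

By board role: Delgado (Vice Chair); then Yilmaz and Achebe (Lead Independent Director); then Abara, Obi, Castillo and Lund (Executive Director); then Dimitriou (Non-Executive Director).
Yilmaz and Achebe both have date first elected to the board 12 Aug 2002, so the next rule applies.
Among Yilmaz and Achebe, a founding director before not a founding director: Yilmaz (a founding director) before Achebe (not a founding director).
Abara, Obi, Castillo and Lund all have date first elected to the board 11 May 2009, so the next rule applies.
Among Abara, Obi, Castillo and Lund, a founding director before not a founding director: Abara and Obi (a founding director) before Castillo and Lund (not a founding director).
Among Abara and Obi, alphabetically by surname: Abara before Obi.
Among Castillo and Lund, alphabetically by surname: Castillo before Lund.
Order: Delgado, Yilmaz, Achebe, Abara, Obi, Castillo, Lund, Dimitriou.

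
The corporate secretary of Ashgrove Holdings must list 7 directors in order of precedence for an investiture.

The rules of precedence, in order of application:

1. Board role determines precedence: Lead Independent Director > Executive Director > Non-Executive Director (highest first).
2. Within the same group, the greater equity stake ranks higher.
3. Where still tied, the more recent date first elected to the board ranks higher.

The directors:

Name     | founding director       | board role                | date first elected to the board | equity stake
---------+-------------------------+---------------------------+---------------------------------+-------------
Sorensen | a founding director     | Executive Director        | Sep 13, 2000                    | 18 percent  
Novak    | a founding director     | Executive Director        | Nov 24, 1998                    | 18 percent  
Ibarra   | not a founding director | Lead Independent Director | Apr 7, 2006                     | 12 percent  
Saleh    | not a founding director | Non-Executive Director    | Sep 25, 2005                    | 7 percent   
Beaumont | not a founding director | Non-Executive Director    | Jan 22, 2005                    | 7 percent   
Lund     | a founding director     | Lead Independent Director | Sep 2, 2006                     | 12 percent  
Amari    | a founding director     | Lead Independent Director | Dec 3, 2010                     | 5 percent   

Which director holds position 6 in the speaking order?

By board role: Lund, Ibarra and Amari (Lead Independent Director); then Sorensen and Novak (Executive Director); then Saleh and Beaumont (Non-Executive Director).
Among Lund, Ibarra and Amari, by equity stake (higher first): Lund and Ibarra (12 percent) before Amari (5 percent).
Among Lund and Ibarra, by date first elected to the board (later first): Lund (Sep 2, 2006) before Ibarra (Apr 7, 2006).
Sorensen and Novak both have equity stake 18 percent, so the next rule applies.
Among Sorensen and Novak, by date first elected to the board (later first): Sorensen (Sep 13, 2000) before Novak (Nov 24, 1998).
Saleh and Beaumont both have equity stake 7 percent, so the next rule applies.
Among Saleh and Beaumont, by date first elected to the board (later first): Saleh (Sep 25, 2005) before Beaumont (Jan 22, 2005).
Order: Lund, Ibarra, Amari, Sorensen, Novak, Saleh, Beaumont.

Saleh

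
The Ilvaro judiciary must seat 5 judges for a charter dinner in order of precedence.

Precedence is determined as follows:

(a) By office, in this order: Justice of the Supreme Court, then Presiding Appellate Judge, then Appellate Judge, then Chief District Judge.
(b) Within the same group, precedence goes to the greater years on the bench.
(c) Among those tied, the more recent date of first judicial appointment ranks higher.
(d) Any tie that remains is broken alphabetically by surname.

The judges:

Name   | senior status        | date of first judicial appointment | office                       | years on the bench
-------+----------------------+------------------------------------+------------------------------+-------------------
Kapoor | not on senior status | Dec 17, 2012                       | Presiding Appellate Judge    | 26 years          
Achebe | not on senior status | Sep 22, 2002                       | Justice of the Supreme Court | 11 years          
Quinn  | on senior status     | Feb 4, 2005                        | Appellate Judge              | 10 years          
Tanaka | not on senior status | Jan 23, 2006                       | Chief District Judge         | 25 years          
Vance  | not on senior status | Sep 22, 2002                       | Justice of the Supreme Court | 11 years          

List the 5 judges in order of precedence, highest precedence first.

Achebe, Vance, Kapoor, Quinn, Tanaka

By office: Achebe and Vance (Justice of the Supreme Court); then Kapoor (Presiding Appellate Judge); then Quinn (Appellate Judge); then Tanaka (Chief District Judge).
Achebe and Vance both have years on the bench 11 years, so the next rule applies.
Achebe and Vance both have date of first judicial appointment Sep 22, 2002, so the next rule applies.
Among Achebe and Vance, alphabetically by surname: Achebe before Vance.
Full order: Achebe, Vance, Kapoor, Quinn, Tanaka.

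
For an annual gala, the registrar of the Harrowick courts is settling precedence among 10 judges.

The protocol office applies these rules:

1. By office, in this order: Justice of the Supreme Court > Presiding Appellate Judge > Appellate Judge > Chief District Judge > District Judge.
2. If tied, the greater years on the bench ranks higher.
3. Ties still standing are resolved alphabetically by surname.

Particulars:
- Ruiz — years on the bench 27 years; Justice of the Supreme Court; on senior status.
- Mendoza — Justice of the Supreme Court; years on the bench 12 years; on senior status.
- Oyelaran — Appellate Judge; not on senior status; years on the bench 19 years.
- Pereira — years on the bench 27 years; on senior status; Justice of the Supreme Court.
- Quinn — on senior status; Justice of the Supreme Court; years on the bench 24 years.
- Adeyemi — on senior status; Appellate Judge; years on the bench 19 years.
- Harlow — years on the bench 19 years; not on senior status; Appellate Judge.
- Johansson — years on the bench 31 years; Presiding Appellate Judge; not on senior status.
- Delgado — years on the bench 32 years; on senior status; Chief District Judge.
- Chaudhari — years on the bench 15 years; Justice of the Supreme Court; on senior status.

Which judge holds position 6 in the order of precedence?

Johansson

By office: Pereira, Ruiz, Quinn, Chaudhari and Mendoza (Justice of the Supreme Court); then Johansson (Presiding Appellate Judge); then Adeyemi, Harlow and Oyelaran (Appellate Judge); then Delgado (Chief District Judge).
Among Pereira, Ruiz, Quinn, Chaudhari and Mendoza, by years on the bench (higher first): Pereira and Ruiz (27 years) before Quinn (24 years) before Chaudhari (15 years) before Mendoza (12 years).
Among Pereira and Ruiz, alphabetically by surname: Pereira before Ruiz.
Adeyemi, Harlow and Oyelaran all have years on the bench 19 years, so the next rule applies.
Among Adeyemi, Harlow and Oyelaran, alphabetically by surname: Adeyemi before Harlow before Oyelaran.
Order: Pereira, Ruiz, Quinn, Chaudhari, Mendoza, Johansson, Adeyemi, Harlow, Oyelaran, Delgado.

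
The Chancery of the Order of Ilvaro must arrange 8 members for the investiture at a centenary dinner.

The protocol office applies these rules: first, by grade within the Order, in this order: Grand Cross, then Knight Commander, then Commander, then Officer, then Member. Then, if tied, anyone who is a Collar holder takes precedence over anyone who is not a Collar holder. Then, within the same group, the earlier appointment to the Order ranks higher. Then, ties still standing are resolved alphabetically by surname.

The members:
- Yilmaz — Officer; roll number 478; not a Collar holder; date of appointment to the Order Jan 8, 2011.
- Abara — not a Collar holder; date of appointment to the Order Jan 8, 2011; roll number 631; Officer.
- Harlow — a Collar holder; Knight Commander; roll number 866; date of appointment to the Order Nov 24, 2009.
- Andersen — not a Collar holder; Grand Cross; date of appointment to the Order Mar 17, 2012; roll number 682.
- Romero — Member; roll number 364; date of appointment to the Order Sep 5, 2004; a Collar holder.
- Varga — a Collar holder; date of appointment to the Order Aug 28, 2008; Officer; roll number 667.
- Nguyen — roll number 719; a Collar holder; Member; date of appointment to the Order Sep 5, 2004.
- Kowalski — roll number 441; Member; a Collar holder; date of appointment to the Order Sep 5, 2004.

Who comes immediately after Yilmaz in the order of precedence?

Kowalski

By grade within the Order: Andersen (Grand Cross); then Harlow (Knight Commander); then Varga, Abara and Yilmaz (Officer); then Kowalski, Nguyen and Romero (Member).
Among Varga, Abara and Yilmaz, a Collar holder before not a Collar holder: Varga (a Collar holder) before Abara and Yilmaz (not a Collar holder).
Abara and Yilmaz both have date of appointment to the Order Jan 8, 2011, so the next rule applies.
Among Abara and Yilmaz, alphabetically by surname: Abara before Yilmaz.
Kowalski, Nguyen and Romero are each a Collar holder, so the next rule applies.
Kowalski, Nguyen and Romero all have date of appointment to the Order Sep 5, 2004, so the next rule applies.
Among Kowalski, Nguyen and Romero, alphabetically by surname: Kowalski before Nguyen before Romero.
Order: Andersen, Harlow, Varga, Abara, Yilmaz, Kowalski, Nguyen, Romero.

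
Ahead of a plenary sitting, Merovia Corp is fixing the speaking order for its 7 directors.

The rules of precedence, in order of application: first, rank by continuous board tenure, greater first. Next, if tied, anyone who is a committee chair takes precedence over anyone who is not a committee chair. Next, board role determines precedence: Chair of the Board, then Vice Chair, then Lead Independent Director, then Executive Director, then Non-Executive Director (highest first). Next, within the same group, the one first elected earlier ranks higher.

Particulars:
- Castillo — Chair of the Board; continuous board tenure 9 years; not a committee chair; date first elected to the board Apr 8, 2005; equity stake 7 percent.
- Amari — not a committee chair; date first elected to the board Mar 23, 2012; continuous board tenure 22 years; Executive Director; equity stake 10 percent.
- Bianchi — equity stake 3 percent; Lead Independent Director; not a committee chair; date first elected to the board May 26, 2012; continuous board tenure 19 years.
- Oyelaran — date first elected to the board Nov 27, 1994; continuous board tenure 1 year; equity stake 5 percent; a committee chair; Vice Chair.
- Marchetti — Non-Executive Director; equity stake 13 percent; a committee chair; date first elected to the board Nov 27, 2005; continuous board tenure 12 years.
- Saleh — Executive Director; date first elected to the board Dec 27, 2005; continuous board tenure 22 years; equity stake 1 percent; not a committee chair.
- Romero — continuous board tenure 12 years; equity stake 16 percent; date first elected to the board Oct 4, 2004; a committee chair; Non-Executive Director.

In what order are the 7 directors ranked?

By continuous board tenure (higher first): Saleh and Amari (both 22 years); then Bianchi (19 years); then Romero and Marchetti (both 12 years); then Castillo (9 years); then Oyelaran (1 year).
Saleh and Amari are each not a committee chair, so the next rule applies.
Saleh and Amari are each Executive Director, so the next rule applies.
Among Saleh and Amari, by date first elected to the board (earlier first): Saleh (Dec 27, 2005) before Amari (Mar 23, 2012).
Romero and Marchetti are each a committee chair, so the next rule applies.
Romero and Marchetti are each Non-Executive Director, so the next rule applies.
Among Romero and Marchetti, by date first elected to the board (earlier first): Romero (Oct 4, 2004) before Marchetti (Nov 27, 2005).
Full order: Saleh, Amari, Bianchi, Romero, Marchetti, Castillo, Oyelaran.

Saleh, Amari, Bianchi, Romero, Marchetti, Castillo, Oyelaran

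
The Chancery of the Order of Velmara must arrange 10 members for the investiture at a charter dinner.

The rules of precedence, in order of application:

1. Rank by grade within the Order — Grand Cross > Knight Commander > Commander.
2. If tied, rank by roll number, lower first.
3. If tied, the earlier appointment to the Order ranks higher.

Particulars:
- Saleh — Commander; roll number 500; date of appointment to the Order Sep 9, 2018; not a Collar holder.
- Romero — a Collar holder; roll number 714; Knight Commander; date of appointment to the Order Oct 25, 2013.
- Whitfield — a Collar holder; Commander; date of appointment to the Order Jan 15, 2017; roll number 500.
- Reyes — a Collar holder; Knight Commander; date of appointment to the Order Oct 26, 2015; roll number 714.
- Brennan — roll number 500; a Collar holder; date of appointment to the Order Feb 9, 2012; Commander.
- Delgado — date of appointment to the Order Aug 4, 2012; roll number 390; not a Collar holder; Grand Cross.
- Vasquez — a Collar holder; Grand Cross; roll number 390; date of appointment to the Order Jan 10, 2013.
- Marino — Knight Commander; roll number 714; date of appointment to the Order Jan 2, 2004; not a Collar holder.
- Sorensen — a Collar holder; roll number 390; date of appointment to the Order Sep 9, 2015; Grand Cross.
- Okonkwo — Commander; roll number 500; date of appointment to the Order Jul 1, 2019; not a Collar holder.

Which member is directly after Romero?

By grade within the Order: Delgado, Vasquez and Sorensen (Grand Cross); then Marino, Romero and Reyes (Knight Commander); then Brennan, Whitfield, Saleh and Okonkwo (Commander).
Delgado, Vasquez and Sorensen all have roll number 390, so the next rule applies.
Among Delgado, Vasquez and Sorensen, by date of appointment to the Order (earlier first): Delgado (Aug 4, 2012) before Vasquez (Jan 10, 2013) before Sorensen (Sep 9, 2015).
Marino, Romero and Reyes all have roll number 714, so the next rule applies.
Among Marino, Romero and Reyes, by date of appointment to the Order (earlier first): Marino (Jan 2, 2004) before Romero (Oct 25, 2013) before Reyes (Oct 26, 2015).
Brennan, Whitfield, Saleh and Okonkwo all have roll number 500, so the next rule applies.
Among Brennan, Whitfield, Saleh and Okonkwo, by date of appointment to the Order (earlier first): Brennan (Feb 9, 2012) before Whitfield (Jan 15, 2017) before Saleh (Sep 9, 2018) before Okonkwo (Jul 1, 2019).
Order: Delgado, Vasquez, Sorensen, Marino, Romero, Reyes, Brennan, Whitfield, Saleh, Okonkwo.

Reyes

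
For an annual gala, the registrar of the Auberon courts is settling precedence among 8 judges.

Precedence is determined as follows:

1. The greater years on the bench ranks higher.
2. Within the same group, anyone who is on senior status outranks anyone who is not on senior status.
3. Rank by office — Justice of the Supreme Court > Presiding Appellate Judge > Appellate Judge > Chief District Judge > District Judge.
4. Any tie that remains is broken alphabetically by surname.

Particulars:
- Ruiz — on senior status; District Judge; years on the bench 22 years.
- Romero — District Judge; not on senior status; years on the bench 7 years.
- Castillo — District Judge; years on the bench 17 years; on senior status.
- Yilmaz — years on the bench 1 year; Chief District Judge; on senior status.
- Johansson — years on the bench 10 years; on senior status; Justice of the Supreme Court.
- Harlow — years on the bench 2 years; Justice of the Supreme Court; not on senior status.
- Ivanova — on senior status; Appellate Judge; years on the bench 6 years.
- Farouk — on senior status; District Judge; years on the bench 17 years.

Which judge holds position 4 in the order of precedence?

Johansson

By years on the bench (higher first): Ruiz (22 years); then Castillo and Farouk (both 17 years); then Johansson (10 years); then Romero (7 years); then Ivanova (6 years); then Harlow (2 years); then Yilmaz (1 year).
Castillo and Farouk are each on senior status, so the next rule applies.
Castillo and Farouk are each District Judge, so the next rule applies.
Among Castillo and Farouk, alphabetically by surname: Castillo before Farouk.
Order: Ruiz, Castillo, Farouk, Johansson, Romero, Ivanova, Harlow, Yilmaz.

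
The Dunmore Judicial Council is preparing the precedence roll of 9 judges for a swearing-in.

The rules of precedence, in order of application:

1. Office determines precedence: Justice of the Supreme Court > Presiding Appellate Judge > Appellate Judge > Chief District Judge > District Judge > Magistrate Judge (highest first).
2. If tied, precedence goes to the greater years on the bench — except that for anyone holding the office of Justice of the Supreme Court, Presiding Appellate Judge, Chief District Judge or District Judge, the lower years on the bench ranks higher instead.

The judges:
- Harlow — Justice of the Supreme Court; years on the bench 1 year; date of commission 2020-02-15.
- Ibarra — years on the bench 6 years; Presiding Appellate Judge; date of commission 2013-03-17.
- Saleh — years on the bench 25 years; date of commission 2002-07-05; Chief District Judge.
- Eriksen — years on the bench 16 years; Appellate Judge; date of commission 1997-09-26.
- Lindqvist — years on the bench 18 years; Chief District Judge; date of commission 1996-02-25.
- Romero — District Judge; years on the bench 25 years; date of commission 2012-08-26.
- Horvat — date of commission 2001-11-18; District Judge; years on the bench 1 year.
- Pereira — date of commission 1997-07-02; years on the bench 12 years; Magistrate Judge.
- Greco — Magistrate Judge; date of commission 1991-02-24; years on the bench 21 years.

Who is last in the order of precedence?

Pereira

By office: Harlow (Justice of the Supreme Court); then Ibarra (Presiding Appellate Judge); then Eriksen (Appellate Judge); then Lindqvist and Saleh (Chief District Judge); then Horvat and Romero (District Judge); then Greco and Pereira (Magistrate Judge).
Among Lindqvist and Saleh, by years on the bench (lower first) (reversed rule for this group): Lindqvist (18 years) before Saleh (25 years).
Among Horvat and Romero, by years on the bench (lower first) (reversed rule for this group): Horvat (1 year) before Romero (25 years).
Among Greco and Pereira, by years on the bench (higher first): Greco (21 years) before Pereira (12 years).
Order: Harlow, Ibarra, Eriksen, Lindqvist, Saleh, Horvat, Romero, Greco, Pereira.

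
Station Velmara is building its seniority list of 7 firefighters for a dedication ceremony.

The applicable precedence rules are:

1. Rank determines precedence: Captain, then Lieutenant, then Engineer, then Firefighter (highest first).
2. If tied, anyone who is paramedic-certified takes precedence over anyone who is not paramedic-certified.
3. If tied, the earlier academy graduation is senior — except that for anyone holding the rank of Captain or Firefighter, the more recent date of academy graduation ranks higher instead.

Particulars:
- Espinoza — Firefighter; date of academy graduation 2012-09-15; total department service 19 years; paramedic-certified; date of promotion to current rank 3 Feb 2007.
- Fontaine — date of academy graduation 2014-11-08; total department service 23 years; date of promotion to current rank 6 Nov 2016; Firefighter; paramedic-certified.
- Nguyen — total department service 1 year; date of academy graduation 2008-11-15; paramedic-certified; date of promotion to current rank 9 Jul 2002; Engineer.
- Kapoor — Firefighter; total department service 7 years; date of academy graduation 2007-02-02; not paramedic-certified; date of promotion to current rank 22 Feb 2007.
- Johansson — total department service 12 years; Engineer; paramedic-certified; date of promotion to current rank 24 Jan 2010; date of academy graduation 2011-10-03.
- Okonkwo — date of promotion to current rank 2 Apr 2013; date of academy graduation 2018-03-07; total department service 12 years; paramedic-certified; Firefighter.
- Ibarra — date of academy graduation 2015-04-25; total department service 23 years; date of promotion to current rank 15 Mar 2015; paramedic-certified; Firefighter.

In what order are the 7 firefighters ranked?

Nguyen, Johansson, Okonkwo, Ibarra, Fontaine, Espinoza, Kapoor

By rank: Nguyen and Johansson (Engineer); then Okonkwo, Ibarra, Fontaine, Espinoza and Kapoor (Firefighter).
Nguyen and Johansson are each paramedic-certified, so the next rule applies.
Among Nguyen and Johansson, by date of academy graduation (earlier first): Nguyen (2008-11-15) before Johansson (2011-10-03).
Among Okonkwo, Ibarra, Fontaine, Espinoza and Kapoor, paramedic-certified before not paramedic-certified: Okonkwo, Ibarra, Fontaine and Espinoza (paramedic-certified) before Kapoor (not paramedic-certified).
Among Okonkwo, Ibarra, Fontaine and Espinoza, by date of academy graduation (later first) (reversed rule for this group): Okonkwo (2018-03-07) before Ibarra (2015-04-25) before Fontaine (2014-11-08) before Espinoza (2012-09-15).
Full order: Nguyen, Johansson, Okonkwo, Ibarra, Fontaine, Espinoza, Kapoor.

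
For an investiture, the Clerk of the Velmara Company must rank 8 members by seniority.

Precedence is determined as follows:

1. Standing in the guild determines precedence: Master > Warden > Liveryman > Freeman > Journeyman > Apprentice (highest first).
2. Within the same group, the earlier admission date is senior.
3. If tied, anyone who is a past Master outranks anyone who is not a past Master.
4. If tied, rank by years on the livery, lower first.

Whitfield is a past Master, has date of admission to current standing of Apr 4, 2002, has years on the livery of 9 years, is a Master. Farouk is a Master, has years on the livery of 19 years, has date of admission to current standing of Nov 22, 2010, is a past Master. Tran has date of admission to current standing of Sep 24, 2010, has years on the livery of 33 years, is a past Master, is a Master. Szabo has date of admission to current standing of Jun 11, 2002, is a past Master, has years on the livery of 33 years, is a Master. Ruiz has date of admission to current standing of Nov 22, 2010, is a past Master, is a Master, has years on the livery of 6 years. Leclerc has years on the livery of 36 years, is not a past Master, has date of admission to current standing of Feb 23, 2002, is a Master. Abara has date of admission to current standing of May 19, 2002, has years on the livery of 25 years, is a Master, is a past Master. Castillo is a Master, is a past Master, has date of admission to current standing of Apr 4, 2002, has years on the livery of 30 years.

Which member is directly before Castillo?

Whitfield

By standing in the guild: Leclerc, Whitfield, Castillo, Abara, Szabo, Tran, Ruiz and Farouk (Master).
Among Leclerc, Whitfield, Castillo, Abara, Szabo, Tran, Ruiz and Farouk, by date of admission to current standing (earlier first): Leclerc (Feb 23, 2002) before Whitfield and Castillo (Apr 4, 2002) before Abara (May 19, 2002) before Szabo (Jun 11, 2002) before Tran (Sep 24, 2010) before Ruiz and Farouk (Nov 22, 2010).
Whitfield and Castillo are each a past Master, so the next rule applies.
Among Whitfield and Castillo, by years on the livery (lower first): Whitfield (9 years) before Castillo (30 years).
Ruiz and Farouk are each a past Master, so the next rule applies.
Among Ruiz and Farouk, by years on the livery (lower first): Ruiz (6 years) before Farouk (19 years).
Order: Leclerc, Whitfield, Castillo, Abara, Szabo, Tran, Ruiz, Farouk.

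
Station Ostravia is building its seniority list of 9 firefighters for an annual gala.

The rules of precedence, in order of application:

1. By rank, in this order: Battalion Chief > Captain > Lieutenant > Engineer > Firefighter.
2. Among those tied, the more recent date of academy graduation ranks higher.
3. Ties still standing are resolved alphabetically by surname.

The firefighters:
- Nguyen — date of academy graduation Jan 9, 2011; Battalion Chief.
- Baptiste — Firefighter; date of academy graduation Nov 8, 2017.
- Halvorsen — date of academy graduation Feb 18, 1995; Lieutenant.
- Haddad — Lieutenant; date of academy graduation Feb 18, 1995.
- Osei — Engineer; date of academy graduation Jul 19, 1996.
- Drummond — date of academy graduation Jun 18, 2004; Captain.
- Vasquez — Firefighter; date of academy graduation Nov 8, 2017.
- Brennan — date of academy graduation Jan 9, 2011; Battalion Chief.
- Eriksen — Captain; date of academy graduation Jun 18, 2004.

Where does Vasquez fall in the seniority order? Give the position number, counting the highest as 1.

9

By rank: Brennan and Nguyen (Battalion Chief); then Drummond and Eriksen (Captain); then Haddad and Halvorsen (Lieutenant); then Osei (Engineer); then Baptiste and Vasquez (Firefighter).
Brennan and Nguyen both have date of academy graduation Jan 9, 2011, so the next rule applies.
Among Brennan and Nguyen, alphabetically by surname: Brennan before Nguyen.
Drummond and Eriksen both have date of academy graduation Jun 18, 2004, so the next rule applies.
Among Drummond and Eriksen, alphabetically by surname: Drummond before Eriksen.
Haddad and Halvorsen both have date of academy graduation Feb 18, 1995, so the next rule applies.
Among Haddad and Halvorsen, alphabetically by surname: Haddad before Halvorsen.
Baptiste and Vasquez both have date of academy graduation Nov 8, 2017, so the next rule applies.
Among Baptiste and Vasquez, alphabetically by surname: Baptiste before Vasquez.
Order: Brennan, Nguyen, Drummond, Eriksen, Haddad, Halvorsen, Osei, Baptiste, Vasquez. So position 9.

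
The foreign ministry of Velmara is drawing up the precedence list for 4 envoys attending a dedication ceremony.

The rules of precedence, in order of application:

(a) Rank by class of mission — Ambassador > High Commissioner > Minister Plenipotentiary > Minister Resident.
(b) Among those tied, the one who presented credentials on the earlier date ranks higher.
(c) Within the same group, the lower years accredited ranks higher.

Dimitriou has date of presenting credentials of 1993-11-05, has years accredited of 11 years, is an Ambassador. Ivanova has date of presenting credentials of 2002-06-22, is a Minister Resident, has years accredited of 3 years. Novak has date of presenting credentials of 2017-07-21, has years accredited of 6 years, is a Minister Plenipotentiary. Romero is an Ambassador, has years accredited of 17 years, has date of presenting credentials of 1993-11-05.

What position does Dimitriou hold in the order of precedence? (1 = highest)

By class of mission: Dimitriou and Romero (Ambassador); then Novak (Minister Plenipotentiary); then Ivanova (Minister Resident).
Dimitriou and Romero both have date of presenting credentials 1993-11-05, so the next rule applies.
Among Dimitriou and Romero, by years accredited (lower first): Dimitriou (11 years) before Romero (17 years).
Order: Dimitriou, Romero, Novak, Ivanova. So position 1.

1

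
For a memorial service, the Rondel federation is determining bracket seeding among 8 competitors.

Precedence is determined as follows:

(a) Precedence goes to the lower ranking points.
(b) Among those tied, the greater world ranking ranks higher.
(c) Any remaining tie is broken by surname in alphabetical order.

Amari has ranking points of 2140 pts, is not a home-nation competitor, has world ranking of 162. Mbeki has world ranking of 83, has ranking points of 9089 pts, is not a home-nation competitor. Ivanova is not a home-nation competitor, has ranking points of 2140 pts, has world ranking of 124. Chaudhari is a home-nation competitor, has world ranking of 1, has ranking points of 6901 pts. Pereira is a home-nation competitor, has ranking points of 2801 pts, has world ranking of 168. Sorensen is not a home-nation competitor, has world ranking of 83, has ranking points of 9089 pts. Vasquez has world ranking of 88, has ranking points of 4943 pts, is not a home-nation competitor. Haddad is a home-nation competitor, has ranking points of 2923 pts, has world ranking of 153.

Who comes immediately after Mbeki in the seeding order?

By ranking points (lower first): Amari and Ivanova (both 2140 pts); then Pereira (2801 pts); then Haddad (2923 pts); then Vasquez (4943 pts); then Chaudhari (6901 pts); then Mbeki and Sorensen (both 9089 pts).
Among Amari and Ivanova, by world ranking (higher first): Amari (162) before Ivanova (124).
Mbeki and Sorensen both have world ranking 83, so the next rule applies.
Among Mbeki and Sorensen, alphabetically by surname: Mbeki before Sorensen.
Order: Amari, Ivanova, Pereira, Haddad, Vasquez, Chaudhari, Mbeki, Sorensen.

Sorensen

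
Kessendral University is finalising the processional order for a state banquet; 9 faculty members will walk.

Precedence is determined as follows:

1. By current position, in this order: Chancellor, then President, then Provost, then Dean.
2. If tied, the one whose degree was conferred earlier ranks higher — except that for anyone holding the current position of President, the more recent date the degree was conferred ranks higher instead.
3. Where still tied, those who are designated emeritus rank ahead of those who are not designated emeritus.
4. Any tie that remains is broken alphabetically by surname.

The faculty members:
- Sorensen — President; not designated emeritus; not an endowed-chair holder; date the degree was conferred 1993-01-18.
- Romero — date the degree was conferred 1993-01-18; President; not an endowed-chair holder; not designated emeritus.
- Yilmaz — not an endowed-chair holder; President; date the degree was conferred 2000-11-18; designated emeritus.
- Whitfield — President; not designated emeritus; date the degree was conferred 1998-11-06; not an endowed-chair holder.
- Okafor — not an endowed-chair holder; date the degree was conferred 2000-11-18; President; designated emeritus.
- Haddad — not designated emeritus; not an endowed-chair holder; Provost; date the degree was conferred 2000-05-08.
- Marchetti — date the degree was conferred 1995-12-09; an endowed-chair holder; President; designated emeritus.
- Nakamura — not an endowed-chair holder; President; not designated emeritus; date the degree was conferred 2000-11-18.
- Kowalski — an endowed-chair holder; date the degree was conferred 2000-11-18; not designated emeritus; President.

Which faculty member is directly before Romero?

Marchetti

By current position: Okafor, Yilmaz, Kowalski, Nakamura, Whitfield, Marchetti, Romero and Sorensen (President); then Haddad (Provost).
Among Okafor, Yilmaz, Kowalski, Nakamura, Whitfield, Marchetti, Romero and Sorensen, by date the degree was conferred (later first) (reversed rule for this group): Okafor, Yilmaz, Kowalski and Nakamura (2000-11-18) before Whitfield (1998-11-06) before Marchetti (1995-12-09) before Romero and Sorensen (1993-01-18).
Among Okafor, Yilmaz, Kowalski and Nakamura, designated emeritus before not designated emeritus: Okafor and Yilmaz (designated emeritus) before Kowalski and Nakamura (not designated emeritus).
Among Okafor and Yilmaz, alphabetically by surname: Okafor before Yilmaz.
Among Kowalski and Nakamura, alphabetically by surname: Kowalski before Nakamura.
Romero and Sorensen are each not designated emeritus, so the next rule applies.
Among Romero and Sorensen, alphabetically by surname: Romero before Sorensen.
Order: Okafor, Yilmaz, Kowalski, Nakamura, Whitfield, Marchetti, Romero, Sorensen, Haddad.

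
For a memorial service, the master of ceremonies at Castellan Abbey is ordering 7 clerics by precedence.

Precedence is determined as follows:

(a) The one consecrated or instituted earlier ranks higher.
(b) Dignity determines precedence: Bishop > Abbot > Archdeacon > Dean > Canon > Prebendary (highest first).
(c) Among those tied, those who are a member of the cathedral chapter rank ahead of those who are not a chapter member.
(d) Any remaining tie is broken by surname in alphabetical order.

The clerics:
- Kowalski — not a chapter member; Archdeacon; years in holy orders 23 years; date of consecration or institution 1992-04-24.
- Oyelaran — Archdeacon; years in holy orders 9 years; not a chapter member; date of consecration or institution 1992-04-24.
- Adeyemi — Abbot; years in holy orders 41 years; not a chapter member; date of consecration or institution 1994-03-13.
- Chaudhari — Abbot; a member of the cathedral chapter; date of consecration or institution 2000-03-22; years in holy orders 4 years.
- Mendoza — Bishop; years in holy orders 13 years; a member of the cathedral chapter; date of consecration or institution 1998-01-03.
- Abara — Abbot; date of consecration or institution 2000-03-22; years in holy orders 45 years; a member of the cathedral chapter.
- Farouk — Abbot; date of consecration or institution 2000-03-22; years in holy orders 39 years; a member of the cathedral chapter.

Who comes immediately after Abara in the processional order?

By date of consecration or institution (earlier first): Kowalski and Oyelaran (both 1992-04-24); then Adeyemi (1994-03-13); then Mendoza (1998-01-03); then Abara, Chaudhari and Farouk (each 2000-03-22).
Kowalski and Oyelaran are each Archdeacon, so the next rule applies.
Kowalski and Oyelaran are each not a chapter member, so the next rule applies.
Among Kowalski and Oyelaran, alphabetically by surname: Kowalski before Oyelaran.
Abara, Chaudhari and Farouk are each Abbot, so the next rule applies.
Abara, Chaudhari and Farouk are each a member of the cathedral chapter, so the next rule applies.
Among Abara, Chaudhari and Farouk, alphabetically by surname: Abara before Chaudhari before Farouk.
Order: Kowalski, Oyelaran, Adeyemi, Mendoza, Abara, Chaudhari, Farouk.

Chaudhari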